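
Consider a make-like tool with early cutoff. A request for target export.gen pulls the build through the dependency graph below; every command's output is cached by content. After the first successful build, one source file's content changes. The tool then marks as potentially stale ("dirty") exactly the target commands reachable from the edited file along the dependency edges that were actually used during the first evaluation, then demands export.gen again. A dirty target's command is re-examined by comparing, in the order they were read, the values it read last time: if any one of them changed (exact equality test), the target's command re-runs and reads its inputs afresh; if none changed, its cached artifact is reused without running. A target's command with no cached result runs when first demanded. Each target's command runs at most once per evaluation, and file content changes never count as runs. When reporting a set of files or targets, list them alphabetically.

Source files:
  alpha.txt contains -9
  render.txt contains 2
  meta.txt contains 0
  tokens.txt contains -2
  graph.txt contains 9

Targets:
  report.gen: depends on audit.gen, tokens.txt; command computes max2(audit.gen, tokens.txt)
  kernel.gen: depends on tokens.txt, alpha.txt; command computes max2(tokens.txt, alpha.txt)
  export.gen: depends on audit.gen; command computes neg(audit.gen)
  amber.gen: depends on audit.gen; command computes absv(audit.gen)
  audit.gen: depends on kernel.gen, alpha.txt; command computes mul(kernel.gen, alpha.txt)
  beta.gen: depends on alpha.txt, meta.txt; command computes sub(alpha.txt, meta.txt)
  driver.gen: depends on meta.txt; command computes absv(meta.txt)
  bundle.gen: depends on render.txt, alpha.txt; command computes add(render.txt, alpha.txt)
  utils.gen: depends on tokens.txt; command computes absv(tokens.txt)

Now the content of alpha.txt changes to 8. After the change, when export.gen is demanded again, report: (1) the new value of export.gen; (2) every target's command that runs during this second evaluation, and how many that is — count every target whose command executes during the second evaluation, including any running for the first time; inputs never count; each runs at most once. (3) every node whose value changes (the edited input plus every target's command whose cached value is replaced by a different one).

Demanding export.gen again yields -64.
3 target commands run: audit.gen, export.gen, kernel.gen.
The nodes whose values change: alpha.txt, audit.gen, export.gen, kernel.gen.

First demand of the output computes:
  kernel.gen = max2(-2, -9) = -2
  audit.gen = mul(-2, -9) = 18
  export.gen = neg(18) = -18

After the edit, cleaning proceeds:
  kernel.gen: a read changed (alpha.txt -9->8) — executes, giving 8.
  audit.gen: a read changed (kernel.gen -2->8; alpha.txt -9->8) — executes, giving 64.
  export.gen: a read changed (audit.gen 18->64) — executes, giving -64.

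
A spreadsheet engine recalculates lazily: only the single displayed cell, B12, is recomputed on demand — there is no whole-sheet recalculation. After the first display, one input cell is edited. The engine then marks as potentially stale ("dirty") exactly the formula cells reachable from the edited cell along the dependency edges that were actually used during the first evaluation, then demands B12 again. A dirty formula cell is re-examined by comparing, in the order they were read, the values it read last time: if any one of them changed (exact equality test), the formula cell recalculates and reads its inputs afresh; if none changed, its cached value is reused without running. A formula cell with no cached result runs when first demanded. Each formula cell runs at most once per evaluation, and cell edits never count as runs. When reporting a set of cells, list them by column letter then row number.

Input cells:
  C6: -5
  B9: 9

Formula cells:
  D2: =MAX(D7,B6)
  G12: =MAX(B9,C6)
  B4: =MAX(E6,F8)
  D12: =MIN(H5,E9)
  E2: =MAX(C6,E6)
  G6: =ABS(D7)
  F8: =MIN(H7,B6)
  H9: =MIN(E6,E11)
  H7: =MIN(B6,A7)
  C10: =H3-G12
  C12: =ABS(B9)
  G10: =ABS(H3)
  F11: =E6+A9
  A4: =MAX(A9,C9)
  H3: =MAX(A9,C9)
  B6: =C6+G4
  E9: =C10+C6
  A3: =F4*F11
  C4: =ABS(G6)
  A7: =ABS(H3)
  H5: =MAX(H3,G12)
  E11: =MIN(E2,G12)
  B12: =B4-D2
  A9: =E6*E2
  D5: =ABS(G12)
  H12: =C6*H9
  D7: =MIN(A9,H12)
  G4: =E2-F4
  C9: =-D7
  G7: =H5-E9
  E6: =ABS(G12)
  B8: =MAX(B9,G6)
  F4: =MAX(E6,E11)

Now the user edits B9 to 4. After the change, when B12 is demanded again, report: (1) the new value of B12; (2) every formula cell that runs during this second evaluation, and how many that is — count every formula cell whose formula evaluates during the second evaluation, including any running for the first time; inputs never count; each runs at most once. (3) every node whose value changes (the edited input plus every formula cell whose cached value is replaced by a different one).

New value of B12: 9.
Formula cells that run: A7, A9, B4, B12, C9, D2, D7, E2, E6, E11, F4, G4, G12, H3, H7, H9, H12 — 17 in total.
Values that change: A7, A9, B4, B9, B12, C9, D7, E2, E6, E11, F4, G12, H3, H9, H12.
Key observation: the cutoff stops propagation at B6 — its inputs' values are unchanged, so it reuses its cache.

First evaluation (everything demanded from the output):
  G12 = MAX(9, -5) = 9
  E6 = ABS(9) = 9
  E2 = MAX(-5, 9) = 9
  A9 = 9 * 9 = 81
  E11 = MIN(9, 9) = 9
  F4 = MAX(9, 9) = 9
  G4 = 9 - 9 = 0
  B6 = -5 + 0 = -5
  H9 = MIN(9, 9) = 9
  H12 = -5 * 9 = -45
  D7 = MIN(81, -45) = -45
  C9 = -(-45) = 45
  D2 = MAX(-45, -5) = -5
  H3 = MAX(81, 45) = 81
  A7 = ABS(81) = 81
  H7 = MIN(-5, 81) = -5
  F8 = MIN(-5, -5) = -5
  B4 = MAX(9, -5) = 9
  B12 = 9 - -5 = 14

Propagation after the edit:
  G12: runs — B9 9->4; result 4.
  E6: runs — G12 9->4; result 4.
  E2: runs — E6 9->4; result 4.
  A9: runs — E6 9->4; E2 9->4; result 16.
  E11: runs — E2 9->4; G12 9->4; result 4.
  F4: runs — E6 9->4; E11 9->4; result 4.
  G4: runs — E2 9->4; F4 9->4; result 0 (same value as before).
  B6: checked — values it read are unchanged (C6 unchanged, G4 unchanged); reused cached -5 without running.
  H9: runs — E6 9->4; E11 9->4; result 4.
  H12: runs — H9 9->4; result -20.
  D7: runs — A9 81->16; H12 -45->-20; result -20.
  C9: runs — D7 -45->-20; result 20.
  D2: runs — D7 -45->-20; result -5 (same value as before).
  H3: runs — A9 81->16; C9 45->20; result 20.
  A7: runs — H3 81->20; result 20.
  H7: runs — A7 81->20; result -5 (same value as before).
  F8: checked — values it read are unchanged (H7 unchanged, B6 unchanged); reused cached -5 without running.
  B4: runs — E6 9->4; result 4.
  B12: runs — B4 9->4; result 9.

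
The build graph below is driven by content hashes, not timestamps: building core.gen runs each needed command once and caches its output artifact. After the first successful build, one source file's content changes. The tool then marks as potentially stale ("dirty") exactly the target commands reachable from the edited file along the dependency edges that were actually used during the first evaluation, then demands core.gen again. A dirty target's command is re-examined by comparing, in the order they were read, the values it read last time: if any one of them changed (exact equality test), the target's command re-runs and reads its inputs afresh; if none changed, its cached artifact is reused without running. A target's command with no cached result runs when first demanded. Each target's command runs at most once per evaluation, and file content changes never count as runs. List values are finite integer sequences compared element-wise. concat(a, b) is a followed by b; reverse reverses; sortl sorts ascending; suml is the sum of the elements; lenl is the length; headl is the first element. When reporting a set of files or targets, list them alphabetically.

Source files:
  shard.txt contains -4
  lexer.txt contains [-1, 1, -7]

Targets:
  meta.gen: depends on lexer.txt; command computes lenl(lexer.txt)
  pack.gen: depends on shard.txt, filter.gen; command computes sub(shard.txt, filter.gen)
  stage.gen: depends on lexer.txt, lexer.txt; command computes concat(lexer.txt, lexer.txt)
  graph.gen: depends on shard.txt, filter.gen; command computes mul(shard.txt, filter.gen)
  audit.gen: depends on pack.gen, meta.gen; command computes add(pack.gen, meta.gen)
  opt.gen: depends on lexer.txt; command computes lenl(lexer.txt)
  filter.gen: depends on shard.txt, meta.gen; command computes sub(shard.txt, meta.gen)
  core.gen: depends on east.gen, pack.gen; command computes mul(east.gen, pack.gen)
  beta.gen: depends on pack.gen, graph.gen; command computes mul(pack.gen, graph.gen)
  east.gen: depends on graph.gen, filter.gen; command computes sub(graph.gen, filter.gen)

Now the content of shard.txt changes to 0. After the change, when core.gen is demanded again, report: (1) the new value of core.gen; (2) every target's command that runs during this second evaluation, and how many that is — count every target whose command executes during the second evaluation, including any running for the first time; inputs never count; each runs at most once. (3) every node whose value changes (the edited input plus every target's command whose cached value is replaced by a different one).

core.gen now evaluates to 9.
Run set: core.gen, east.gen, filter.gen, graph.gen, pack.gen (5 run).
Changed values: core.gen, east.gen, filter.gen, graph.gen, shard.txt.

Initial pass — values computed on the first demand:
  meta.gen = lenl([-1, 1, -7]) = 3
  filter.gen = sub(-4, 3) = -7
  graph.gen = mul(-4, -7) = 28
  east.gen = sub(28, -7) = 35
  pack.gen = sub(-4, -7) = 3
  core.gen = mul(35, 3) = 105

Second demand — change propagation:
  filter.gen: re-runs because shard.txt -4->0; new result -3.
  graph.gen: re-runs because shard.txt -4->0; filter.gen -7->-3; new result 0.
  east.gen: re-runs because graph.gen 28->0; filter.gen -7->-3; new result 3.
  pack.gen: re-runs because shard.txt -4->0; filter.gen -7->-3; new result 3 (unchanged).
  core.gen: re-runs because east.gen 35->3; new result 9.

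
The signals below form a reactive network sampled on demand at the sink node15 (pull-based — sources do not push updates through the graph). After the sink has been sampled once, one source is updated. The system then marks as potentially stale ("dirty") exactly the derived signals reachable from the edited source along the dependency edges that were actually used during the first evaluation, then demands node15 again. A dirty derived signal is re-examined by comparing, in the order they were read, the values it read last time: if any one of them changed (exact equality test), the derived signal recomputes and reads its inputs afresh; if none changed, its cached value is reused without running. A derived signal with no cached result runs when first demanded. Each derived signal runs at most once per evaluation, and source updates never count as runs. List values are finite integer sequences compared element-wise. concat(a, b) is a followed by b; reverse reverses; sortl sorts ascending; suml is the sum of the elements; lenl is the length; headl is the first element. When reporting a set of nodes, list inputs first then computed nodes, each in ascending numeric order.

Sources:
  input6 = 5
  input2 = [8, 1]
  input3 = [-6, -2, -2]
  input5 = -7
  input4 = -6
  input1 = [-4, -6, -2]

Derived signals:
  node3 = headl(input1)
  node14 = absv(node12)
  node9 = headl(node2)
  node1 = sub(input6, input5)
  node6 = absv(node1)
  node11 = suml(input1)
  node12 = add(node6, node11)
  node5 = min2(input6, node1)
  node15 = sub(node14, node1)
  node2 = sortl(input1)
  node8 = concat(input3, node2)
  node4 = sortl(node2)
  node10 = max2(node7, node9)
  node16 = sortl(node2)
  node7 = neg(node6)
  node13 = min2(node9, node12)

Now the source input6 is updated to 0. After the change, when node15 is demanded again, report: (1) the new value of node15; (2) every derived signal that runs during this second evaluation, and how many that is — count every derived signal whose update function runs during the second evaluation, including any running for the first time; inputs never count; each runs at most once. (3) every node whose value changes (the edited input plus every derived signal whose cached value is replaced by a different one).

node15 now evaluates to -2.
Run set: node1, node6, node12, node14, node15 (5 run).
Changed values: input6, node1, node6, node12, node14, node15.

Initial pass — values computed on the first demand:
  node1 = sub(5, -7) = 12
  node6 = absv(12) = 12
  node11 = suml([-4, -6, -2]) = -12
  node12 = add(12, -12) = 0
  node14 = absv(0) = 0
  node15 = sub(0, 12) = -12

Second demand — change propagation:
  node1: re-runs because input6 5->0; new result 7.
  node6: re-runs because node1 12->7; new result 7.
  node12: re-runs because node6 12->7; new result -5.
  node14: re-runs because node12 0->-5; new result 5.
  node15: re-runs because node14 0->5; node1 12->7; new result -2.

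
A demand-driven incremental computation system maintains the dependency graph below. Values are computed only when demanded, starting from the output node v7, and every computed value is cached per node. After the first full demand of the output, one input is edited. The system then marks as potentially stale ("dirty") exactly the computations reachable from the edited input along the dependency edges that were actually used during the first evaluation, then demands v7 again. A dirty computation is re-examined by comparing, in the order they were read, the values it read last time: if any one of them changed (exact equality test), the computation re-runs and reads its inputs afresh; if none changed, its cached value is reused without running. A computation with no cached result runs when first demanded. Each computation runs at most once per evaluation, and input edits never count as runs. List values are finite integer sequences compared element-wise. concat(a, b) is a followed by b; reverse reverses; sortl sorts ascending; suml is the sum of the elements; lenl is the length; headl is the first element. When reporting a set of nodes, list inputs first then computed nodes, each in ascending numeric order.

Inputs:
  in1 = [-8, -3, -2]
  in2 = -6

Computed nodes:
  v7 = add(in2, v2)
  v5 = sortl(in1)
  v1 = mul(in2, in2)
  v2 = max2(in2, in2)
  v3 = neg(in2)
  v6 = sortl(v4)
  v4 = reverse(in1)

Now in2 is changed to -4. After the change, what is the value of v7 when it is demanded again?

New value of v7: -8.

First evaluation (everything demanded from the output):
  v2 = max2(-6, -6) = -6
  v7 = add(-6, -6) = -12

Propagation after the edit:
  v2: runs — in2 -6->-4; in2 -6->-4; result -4.
  v7: runs — in2 -6->-4; v2 -6->-4; result -8.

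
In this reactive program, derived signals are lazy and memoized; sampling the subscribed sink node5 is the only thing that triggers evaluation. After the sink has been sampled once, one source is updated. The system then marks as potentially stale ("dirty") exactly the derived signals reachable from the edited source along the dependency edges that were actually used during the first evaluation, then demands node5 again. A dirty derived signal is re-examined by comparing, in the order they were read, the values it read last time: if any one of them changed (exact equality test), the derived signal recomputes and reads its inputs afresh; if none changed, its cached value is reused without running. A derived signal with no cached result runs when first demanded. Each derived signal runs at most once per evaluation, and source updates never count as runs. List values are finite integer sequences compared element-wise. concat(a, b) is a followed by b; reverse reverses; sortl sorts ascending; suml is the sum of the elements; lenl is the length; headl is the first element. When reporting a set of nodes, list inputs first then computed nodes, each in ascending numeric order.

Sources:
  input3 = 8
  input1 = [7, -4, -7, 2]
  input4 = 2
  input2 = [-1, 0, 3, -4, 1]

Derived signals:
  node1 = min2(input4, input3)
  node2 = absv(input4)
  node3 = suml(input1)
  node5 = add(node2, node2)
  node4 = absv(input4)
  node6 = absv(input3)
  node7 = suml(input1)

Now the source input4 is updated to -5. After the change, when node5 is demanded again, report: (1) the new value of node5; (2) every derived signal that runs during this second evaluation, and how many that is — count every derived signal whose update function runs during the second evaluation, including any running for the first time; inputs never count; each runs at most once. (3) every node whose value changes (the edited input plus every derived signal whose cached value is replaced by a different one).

Demanding node5 again yields 10.
2 derived signals run: node2, node5.
The nodes whose values change: input4, node2, node5.

First demand of the output computes:
  node2 = absv(2) = 2
  node5 = add(2, 2) = 4

After the edit, cleaning proceeds:
  node2: a read changed (input4 2->-5) — executes, giving 5.
  node5: a read changed (node2 2->5; node2 2->5) — executes, giving 10.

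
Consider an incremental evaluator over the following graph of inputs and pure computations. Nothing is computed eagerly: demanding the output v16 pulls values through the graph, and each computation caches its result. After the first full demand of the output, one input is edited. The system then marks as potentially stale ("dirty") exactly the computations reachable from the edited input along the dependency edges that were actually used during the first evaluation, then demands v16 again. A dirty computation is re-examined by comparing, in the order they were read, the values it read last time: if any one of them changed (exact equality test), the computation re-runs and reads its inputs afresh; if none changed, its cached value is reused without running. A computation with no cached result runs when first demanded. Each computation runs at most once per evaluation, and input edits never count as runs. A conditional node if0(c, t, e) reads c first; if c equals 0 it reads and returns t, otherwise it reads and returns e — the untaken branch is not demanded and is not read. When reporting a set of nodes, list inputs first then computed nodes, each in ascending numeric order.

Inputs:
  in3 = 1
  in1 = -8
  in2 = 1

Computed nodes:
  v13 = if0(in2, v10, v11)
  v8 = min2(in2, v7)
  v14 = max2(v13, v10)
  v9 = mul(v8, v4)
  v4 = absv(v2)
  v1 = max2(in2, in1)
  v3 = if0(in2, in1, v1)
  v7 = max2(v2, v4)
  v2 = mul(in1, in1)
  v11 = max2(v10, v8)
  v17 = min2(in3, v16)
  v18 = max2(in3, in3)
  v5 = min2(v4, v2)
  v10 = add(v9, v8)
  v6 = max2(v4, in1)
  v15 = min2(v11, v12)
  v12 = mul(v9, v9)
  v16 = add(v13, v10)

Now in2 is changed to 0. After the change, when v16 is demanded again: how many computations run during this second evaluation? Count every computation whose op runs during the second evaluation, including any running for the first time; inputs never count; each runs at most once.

Run set: v8, v9, v10, v13, v16 (5 run).
The important point: the flipped condition redirects demand; v11 is left stale, never re-checked.

Initial pass — values computed on the first demand:
  v2 = mul(-8, -8) = 64
  v4 = absv(64) = 64
  v7 = max2(64, 64) = 64
  v8 = min2(1, 64) = 1
  v9 = mul(1, 64) = 64
  v10 = add(64, 1) = 65
  v11 = max2(65, 1) = 65
  v13 = if0(in2=1 -> else branch v11) = 65
  v16 = add(65, 65) = 130

Second demand — change propagation:
  v8: re-runs because in2 1->0; new result 0.
  v9: re-runs because v8 1->0; new result 0.
  v10: re-runs because v9 64->0; v8 1->0; new result 0.
  v11: dirty yet unreached — the second evaluation never asks for it.
  v13: re-runs because in2 1->0; new result 0.
  v16: re-runs because v13 65->0; v10 65->0; new result 0.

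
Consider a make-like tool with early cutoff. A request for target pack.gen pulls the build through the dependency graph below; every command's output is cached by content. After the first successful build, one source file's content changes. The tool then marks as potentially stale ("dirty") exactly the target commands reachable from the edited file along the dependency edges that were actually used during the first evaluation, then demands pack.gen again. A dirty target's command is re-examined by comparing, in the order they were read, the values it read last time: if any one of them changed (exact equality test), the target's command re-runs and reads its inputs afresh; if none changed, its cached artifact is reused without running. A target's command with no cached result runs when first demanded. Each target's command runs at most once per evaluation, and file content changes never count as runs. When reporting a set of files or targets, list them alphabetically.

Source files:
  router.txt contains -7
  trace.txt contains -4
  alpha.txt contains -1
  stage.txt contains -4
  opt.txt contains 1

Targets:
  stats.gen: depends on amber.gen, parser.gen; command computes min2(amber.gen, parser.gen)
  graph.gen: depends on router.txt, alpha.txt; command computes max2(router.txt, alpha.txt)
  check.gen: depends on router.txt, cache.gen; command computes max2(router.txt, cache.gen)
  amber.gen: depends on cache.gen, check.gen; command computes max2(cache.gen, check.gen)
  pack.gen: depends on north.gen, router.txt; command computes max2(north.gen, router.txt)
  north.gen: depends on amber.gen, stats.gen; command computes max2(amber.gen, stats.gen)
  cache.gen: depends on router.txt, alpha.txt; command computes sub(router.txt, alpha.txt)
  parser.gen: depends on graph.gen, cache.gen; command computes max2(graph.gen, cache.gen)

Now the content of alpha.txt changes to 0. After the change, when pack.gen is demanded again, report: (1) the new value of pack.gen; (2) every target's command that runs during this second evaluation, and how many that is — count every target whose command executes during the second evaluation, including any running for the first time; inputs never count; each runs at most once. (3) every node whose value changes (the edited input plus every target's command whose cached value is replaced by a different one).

Demanding pack.gen again yields -7.
8 target commands run: amber.gen, cache.gen, check.gen, graph.gen, north.gen, pack.gen, parser.gen, stats.gen.
The nodes whose values change: alpha.txt, amber.gen, cache.gen, check.gen, graph.gen, north.gen, pack.gen, parser.gen, stats.gen.

First demand of the output computes:
  cache.gen = sub(-7, -1) = -6
  check.gen = max2(-7, -6) = -6
  amber.gen = max2(-6, -6) = -6
  graph.gen = max2(-7, -1) = -1
  parser.gen = max2(-1, -6) = -1
  stats.gen = min2(-6, -1) = -6
  north.gen = max2(-6, -6) = -6
  pack.gen = max2(-6, -7) = -6

After the edit, cleaning proceeds:
  cache.gen: a read changed (alpha.txt -1->0) — executes, giving -7.
  check.gen: a read changed (cache.gen -6->-7) — executes, giving -7.
  amber.gen: a read changed (cache.gen -6->-7; check.gen -6->-7) — executes, giving -7.
  graph.gen: a read changed (alpha.txt -1->0) — executes, giving 0.
  parser.gen: a read changed (graph.gen -1->0; cache.gen -6->-7) — executes, giving 0.
  stats.gen: a read changed (amber.gen -6->-7; parser.gen -1->0) — executes, giving -7.
  north.gen: a read changed (amber.gen -6->-7; stats.gen -6->-7) — executes, giving -7.
  pack.gen: a read changed (north.gen -6->-7) — executes, giving -7.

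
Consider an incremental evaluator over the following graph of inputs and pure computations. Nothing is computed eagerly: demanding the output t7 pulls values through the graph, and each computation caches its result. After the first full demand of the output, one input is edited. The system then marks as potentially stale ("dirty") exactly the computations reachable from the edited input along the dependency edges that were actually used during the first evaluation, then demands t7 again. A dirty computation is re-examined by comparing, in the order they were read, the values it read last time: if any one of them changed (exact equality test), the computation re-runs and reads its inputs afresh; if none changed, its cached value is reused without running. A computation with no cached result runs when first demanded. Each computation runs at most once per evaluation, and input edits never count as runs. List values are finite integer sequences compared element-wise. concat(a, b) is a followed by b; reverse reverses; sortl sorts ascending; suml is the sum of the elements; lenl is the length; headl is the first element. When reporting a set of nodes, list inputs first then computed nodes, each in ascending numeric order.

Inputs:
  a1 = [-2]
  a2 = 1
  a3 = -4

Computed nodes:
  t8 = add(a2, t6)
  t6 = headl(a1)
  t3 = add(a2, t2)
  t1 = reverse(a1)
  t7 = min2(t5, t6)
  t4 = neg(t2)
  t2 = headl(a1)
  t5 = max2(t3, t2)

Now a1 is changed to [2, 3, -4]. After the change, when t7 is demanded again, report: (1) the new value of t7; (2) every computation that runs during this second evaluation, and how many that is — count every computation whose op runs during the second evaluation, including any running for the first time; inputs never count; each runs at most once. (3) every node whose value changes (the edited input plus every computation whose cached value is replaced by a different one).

Initial pass — values computed on the first demand:
  t2 = headl([-2]) = -2
  t3 = add(1, -2) = -1
  t5 = max2(-1, -2) = -1
  t6 = headl([-2]) = -2
  t7 = min2(-1, -2) = -2

Second demand — change propagation:
  t2: re-runs because a1 [-2]->[2, 3, -4]; new result 2.
  t3: re-runs because t2 -2->2; new result 3.
  t5: re-runs because t3 -1->3; t2 -2->2; new result 3.
  t6: re-runs because a1 [-2]->[2, 3, -4]; new result 2.
  t7: re-runs because t5 -1->3; t6 -2->2; new result 2.

t7 now evaluates to 2.
Run set: t2, t3, t5, t6, t7 (5 run).
Changed values: a1, t2, t3, t5, t6, t7.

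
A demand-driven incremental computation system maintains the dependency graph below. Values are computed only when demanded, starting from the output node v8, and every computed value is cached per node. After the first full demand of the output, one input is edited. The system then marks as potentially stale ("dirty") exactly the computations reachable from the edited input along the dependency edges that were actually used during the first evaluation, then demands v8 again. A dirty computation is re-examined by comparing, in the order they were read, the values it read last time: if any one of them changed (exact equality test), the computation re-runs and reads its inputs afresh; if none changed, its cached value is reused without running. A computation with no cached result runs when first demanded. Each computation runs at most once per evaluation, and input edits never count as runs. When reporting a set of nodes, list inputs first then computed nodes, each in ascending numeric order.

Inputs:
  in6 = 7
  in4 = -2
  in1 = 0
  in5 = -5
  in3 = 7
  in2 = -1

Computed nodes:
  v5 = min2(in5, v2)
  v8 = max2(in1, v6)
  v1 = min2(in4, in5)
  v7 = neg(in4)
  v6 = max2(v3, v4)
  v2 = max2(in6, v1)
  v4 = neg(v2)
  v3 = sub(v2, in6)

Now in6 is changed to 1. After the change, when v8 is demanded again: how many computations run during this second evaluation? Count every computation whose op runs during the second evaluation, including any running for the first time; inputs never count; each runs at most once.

First evaluation (everything demanded from the output):
  v1 = min2(-2, -5) = -5
  v2 = max2(7, -5) = 7
  v3 = sub(7, 7) = 0
  v4 = neg(7) = -7
  v6 = max2(0, -7) = 0
  v8 = max2(0, 0) = 0

Propagation after the edit:
  v2: runs — in6 7->1; result 1.
  v3: runs — v2 7->1; in6 7->1; result 0 (same value as before).
  v4: runs — v2 7->1; result -1.
  v6: runs — v4 -7->-1; result 0 (same value as before).
  v8: checked — values it read are unchanged (in1 unchanged, v6 unchanged); reused cached 0 without running.

Key observation: the cutoff stops propagation at v8 — its inputs' values are unchanged, so it reuses its cache.

Computations that run: v2, v3, v4, v6 — 4 in total.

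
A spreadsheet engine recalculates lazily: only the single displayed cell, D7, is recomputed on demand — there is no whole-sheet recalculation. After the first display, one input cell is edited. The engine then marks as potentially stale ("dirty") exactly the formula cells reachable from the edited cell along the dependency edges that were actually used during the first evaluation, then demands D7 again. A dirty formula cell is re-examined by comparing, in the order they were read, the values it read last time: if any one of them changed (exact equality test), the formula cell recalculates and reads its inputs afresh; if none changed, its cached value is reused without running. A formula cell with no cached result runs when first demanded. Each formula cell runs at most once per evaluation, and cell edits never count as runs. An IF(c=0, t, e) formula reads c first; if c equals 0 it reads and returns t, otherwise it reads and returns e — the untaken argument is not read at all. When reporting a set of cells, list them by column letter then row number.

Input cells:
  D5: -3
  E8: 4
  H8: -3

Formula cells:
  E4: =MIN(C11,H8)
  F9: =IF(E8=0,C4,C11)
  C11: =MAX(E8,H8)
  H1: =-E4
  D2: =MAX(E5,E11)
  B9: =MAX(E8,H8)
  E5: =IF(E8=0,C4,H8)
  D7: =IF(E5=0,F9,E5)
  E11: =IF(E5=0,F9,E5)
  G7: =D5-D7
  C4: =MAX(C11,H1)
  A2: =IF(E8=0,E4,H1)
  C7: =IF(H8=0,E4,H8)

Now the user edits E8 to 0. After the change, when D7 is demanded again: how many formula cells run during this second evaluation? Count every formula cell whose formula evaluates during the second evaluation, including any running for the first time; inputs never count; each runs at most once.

Formula cells that run: C4, C11, D7, E4, E5, H1 — 6 in total.
Key observation: a condition flipped, so demand reaches new nodes — C4, C11, E4, H1 run for the first time.

First evaluation (everything demanded from the output):
  E5 = IF(E8=0: E8=4 -> else branch H8) = -3
  D7 = IF(E5=0: E5=-3 -> else branch E5) = -3

Propagation after the edit:
  C11: demanded for the first time — runs, produces 0.
  E4: demanded for the first time — runs, produces -3.
  H1: demanded for the first time — runs, produces 3.
  C4: demanded for the first time — runs, produces 3.
  E5: runs — E8 4->0; result 3.
  D7: runs — E5 -3->3; E5 -3->3; result 3.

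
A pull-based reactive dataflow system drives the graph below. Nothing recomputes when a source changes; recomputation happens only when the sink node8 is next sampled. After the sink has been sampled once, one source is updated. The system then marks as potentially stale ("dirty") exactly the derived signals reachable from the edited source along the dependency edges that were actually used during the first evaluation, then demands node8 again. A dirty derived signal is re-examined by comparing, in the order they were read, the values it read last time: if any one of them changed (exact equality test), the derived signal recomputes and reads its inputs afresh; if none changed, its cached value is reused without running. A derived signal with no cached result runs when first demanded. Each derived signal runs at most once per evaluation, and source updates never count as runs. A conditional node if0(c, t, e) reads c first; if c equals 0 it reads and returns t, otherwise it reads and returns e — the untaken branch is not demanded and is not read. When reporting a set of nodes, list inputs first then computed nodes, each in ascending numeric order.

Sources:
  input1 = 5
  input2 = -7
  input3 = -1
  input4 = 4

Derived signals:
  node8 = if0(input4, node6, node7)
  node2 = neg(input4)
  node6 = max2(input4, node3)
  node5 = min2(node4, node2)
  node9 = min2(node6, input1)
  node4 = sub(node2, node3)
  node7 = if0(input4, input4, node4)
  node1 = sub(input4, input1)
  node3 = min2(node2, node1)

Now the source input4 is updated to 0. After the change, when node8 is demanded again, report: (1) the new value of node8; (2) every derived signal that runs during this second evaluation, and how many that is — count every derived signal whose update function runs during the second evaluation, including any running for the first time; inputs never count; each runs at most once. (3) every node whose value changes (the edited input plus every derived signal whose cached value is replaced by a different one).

New value of node8: 0.
Derived signals that run: node1, node2, node3, node6, node8 — 5 in total.
Values that change: input4, node1, node2, node3.
Key observation: a condition flipped, so demand moved to the other branch — node4, node7 are never re-examined.

First evaluation (everything demanded from the output):
  node1 = sub(4, 5) = -1
  node2 = neg(4) = -4
  node3 = min2(-4, -1) = -4
  node4 = sub(-4, -4) = 0
  node7 = if0(input4=4 -> else branch node4) = 0
  node8 = if0(input4=4 -> else branch node7) = 0

Propagation after the edit:
  node1: runs — input4 4->0; result -5.
  node2: runs — input4 4->0; result 0.
  node3: runs — node2 -4->0; node1 -1->-5; result -5.
  node4: marked dirty but never re-examined — demand shifted away from it.
  node6: demanded for the first time — runs, produces 0.
  node7: marked dirty but never re-examined — demand shifted away from it.
  node8: runs — input4 4->0; result 0 (same value as before).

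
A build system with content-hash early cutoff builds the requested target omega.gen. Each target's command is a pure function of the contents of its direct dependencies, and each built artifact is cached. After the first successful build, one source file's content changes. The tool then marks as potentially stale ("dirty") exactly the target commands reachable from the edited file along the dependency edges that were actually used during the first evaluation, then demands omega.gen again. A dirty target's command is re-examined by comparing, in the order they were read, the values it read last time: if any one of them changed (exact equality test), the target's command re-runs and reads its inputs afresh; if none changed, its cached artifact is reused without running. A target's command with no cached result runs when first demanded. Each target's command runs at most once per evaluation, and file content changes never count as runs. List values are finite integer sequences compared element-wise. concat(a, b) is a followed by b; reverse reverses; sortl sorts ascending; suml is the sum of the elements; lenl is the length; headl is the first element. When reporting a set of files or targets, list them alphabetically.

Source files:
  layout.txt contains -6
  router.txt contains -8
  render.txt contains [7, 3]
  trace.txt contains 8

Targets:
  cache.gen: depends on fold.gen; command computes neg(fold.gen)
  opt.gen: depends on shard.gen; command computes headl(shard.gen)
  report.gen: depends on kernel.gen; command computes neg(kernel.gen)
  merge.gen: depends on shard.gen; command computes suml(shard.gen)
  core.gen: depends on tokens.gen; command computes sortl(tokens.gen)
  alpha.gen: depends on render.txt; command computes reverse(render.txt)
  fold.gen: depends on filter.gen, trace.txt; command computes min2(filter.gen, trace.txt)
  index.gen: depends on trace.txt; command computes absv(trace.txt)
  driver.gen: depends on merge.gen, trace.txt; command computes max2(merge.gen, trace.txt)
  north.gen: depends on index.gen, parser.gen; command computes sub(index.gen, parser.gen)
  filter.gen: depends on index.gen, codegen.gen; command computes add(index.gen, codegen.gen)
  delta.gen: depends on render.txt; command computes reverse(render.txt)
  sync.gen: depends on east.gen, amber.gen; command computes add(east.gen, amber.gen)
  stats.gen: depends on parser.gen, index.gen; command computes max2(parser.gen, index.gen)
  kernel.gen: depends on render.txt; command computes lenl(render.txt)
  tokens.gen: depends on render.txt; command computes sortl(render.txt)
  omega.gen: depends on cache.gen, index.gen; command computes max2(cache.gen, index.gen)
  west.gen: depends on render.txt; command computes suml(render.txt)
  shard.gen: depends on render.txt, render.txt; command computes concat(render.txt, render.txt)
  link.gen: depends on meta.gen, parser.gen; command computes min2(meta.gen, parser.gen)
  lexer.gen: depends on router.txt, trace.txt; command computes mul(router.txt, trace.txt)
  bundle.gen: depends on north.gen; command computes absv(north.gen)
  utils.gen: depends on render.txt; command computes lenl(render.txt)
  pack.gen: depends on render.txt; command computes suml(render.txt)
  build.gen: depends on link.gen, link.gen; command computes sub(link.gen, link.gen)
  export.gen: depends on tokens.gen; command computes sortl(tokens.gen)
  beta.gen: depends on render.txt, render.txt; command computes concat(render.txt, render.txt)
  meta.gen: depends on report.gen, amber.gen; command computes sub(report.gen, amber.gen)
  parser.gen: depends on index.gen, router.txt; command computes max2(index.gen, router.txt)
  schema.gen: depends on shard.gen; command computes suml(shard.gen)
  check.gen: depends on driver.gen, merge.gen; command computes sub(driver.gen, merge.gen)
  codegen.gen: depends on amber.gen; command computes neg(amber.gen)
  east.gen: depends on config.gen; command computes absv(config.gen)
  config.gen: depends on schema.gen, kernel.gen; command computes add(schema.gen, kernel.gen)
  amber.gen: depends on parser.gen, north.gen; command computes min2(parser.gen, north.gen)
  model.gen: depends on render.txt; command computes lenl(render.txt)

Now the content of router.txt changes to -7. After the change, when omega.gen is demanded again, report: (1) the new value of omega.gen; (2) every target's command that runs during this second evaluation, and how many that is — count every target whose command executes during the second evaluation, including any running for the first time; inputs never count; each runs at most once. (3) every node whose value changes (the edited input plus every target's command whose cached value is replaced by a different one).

First evaluation (everything demanded from the output):
  index.gen = absv(8) = 8
  parser.gen = max2(8, -8) = 8
  north.gen = sub(8, 8) = 0
  amber.gen = min2(8, 0) = 0
  codegen.gen = neg(0) = 0
  filter.gen = add(8, 0) = 8
  fold.gen = min2(8, 8) = 8
  cache.gen = neg(8) = -8
  omega.gen = max2(-8, 8) = 8

Propagation after the edit:
  parser.gen: runs — router.txt -8->-7; result 8 (same value as before).
  north.gen: checked — values it read are unchanged (index.gen unchanged, parser.gen unchanged); reused cached 0 without running.
  amber.gen: checked — values it read are unchanged (parser.gen unchanged, north.gen unchanged); reused cached 0 without running.
  codegen.gen: checked — values it read are unchanged (amber.gen unchanged); reused cached 0 without running.
  filter.gen: checked — values it read are unchanged (index.gen unchanged, codegen.gen unchanged); reused cached 8 without running.
  fold.gen: checked — values it read are unchanged (filter.gen unchanged, trace.txt unchanged); reused cached 8 without running.
  cache.gen: checked — values it read are unchanged (fold.gen unchanged); reused cached -8 without running.
  omega.gen: checked — values it read are unchanged (cache.gen unchanged, index.gen unchanged); reused cached 8 without running.

Key observation: the change is absorbed at parser.gen — it re-runs but produces the same value, and the output's value is unchanged.

New value of omega.gen: 8.
Target commands that run: parser.gen — 1 in total.
Values that change: router.txt.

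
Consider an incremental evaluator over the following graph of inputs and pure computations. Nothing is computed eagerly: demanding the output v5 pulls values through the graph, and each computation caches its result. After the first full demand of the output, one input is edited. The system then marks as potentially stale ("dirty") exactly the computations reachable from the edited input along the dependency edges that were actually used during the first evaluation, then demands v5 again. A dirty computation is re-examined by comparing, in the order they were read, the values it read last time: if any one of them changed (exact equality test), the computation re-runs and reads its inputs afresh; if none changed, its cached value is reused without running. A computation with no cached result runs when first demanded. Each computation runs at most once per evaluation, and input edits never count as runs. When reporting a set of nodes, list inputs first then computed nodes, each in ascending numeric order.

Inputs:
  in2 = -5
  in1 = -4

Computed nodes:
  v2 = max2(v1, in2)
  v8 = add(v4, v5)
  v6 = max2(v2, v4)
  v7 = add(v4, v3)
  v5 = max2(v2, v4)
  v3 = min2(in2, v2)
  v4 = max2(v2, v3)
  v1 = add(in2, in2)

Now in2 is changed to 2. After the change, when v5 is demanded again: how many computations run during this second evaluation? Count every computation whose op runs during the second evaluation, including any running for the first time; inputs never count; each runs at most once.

Run set: v1, v2, v3, v4, v5 (5 run).

Initial pass — values computed on the first demand:
  v1 = add(-5, -5) = -10
  v2 = max2(-10, -5) = -5
  v3 = min2(-5, -5) = -5
  v4 = max2(-5, -5) = -5
  v5 = max2(-5, -5) = -5

Second demand — change propagation:
  v1: re-runs because in2 -5->2; in2 -5->2; new result 4.
  v2: re-runs because v1 -10->4; in2 -5->2; new result 4.
  v3: re-runs because in2 -5->2; v2 -5->4; new result 2.
  v4: re-runs because v2 -5->4; v3 -5->2; new result 4.
  v5: re-runs because v2 -5->4; v4 -5->4; new result 4.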